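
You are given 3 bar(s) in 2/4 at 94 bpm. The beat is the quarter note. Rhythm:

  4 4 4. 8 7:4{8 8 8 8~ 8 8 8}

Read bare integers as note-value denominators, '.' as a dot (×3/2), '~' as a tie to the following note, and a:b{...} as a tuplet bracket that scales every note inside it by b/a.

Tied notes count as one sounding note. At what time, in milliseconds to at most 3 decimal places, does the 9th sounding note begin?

note 9 onset = 38/7b = 3465.046ms

1. 0.0ms @ 0 + 638.298ms (1)
2. 638.298ms @ 1 + 638.298ms (1)
3. 1276.596ms @ 2 + 957.447ms (3/2)
4. 2234.043ms @ 7/2 + 319.149ms (1/2)
5. 2553.191ms @ 4 + 182.371ms (2/7)
6. 2735.562ms @ 30/7 + 182.371ms (2/7)
7. 2917.933ms @ 32/7 + 182.371ms (2/7)
8. 3100.304ms @ 34/7 + 364.742ms (4/7)
9. 3465.046ms @ 38/7 + 182.371ms (2/7)
10. 3647.416ms @ 40/7 + 182.371ms (2/7)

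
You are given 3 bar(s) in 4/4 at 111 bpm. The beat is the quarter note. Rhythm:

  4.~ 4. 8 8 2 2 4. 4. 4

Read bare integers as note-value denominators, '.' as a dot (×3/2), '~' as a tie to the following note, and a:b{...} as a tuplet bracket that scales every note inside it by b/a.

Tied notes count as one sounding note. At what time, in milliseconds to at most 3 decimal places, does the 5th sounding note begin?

1. 0.0ms @ 0 + 1621.622ms (3)
2. 1621.622ms @ 3 + 270.27ms (1/2)
3. 1891.892ms @ 7/2 + 270.27ms (1/2)
4. 2162.162ms @ 4 + 1081.081ms (2)
5. 3243.243ms @ 6 + 1081.081ms (2)
6. 4324.324ms @ 8 + 810.811ms (3/2)
7. 5135.135ms @ 19/2 + 810.811ms (3/2)
8. 5945.946ms @ 11 + 540.541ms (1)

note 5 onset = 6b = 3243.243ms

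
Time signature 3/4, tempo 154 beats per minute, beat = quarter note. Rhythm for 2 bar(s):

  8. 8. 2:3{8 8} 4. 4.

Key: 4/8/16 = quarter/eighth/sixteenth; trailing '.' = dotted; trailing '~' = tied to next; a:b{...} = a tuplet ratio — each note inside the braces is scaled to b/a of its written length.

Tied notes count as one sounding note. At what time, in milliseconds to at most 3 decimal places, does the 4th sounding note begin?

1. 0.0ms @ 0 + 292.208ms (3/4)
2. 292.208ms @ 3/4 + 292.208ms (3/4)
3. 584.416ms @ 3/2 + 292.208ms (3/4)
4. 876.623ms @ 9/4 + 292.208ms (3/4)
5. 1168.831ms @ 3 + 584.416ms (3/2)
6. 1753.247ms @ 9/2 + 584.416ms (3/2)

note 4 onset = 9/4b = 876.623ms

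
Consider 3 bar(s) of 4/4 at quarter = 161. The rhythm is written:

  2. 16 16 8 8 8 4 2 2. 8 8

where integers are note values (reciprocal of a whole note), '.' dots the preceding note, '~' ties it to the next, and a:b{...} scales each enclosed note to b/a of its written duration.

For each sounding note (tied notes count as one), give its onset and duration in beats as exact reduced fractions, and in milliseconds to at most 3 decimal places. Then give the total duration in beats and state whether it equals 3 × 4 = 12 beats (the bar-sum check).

1) 0.0ms=0b +1118.012ms=3b
2) 1118.012ms=3b +93.168ms=1/4b
3) 1211.18ms=13/4b +93.168ms=1/4b
4) 1304.348ms=7/2b +186.335ms=1/2b
5) 1490.683ms=4b +186.335ms=1/2b
6) 1677.019ms=9/2b +186.335ms=1/2b
7) 1863.354ms=5b +372.671ms=1b
8) 2236.025ms=6b +745.342ms=2b
9) 2981.366ms=8b +1118.012ms=3b
10) 4099.379ms=11b +186.335ms=1/2b
11) 4285.714ms=23/2b +186.335ms=1/2b
Σ=12b of 12 (161bpm 4/4) — PASS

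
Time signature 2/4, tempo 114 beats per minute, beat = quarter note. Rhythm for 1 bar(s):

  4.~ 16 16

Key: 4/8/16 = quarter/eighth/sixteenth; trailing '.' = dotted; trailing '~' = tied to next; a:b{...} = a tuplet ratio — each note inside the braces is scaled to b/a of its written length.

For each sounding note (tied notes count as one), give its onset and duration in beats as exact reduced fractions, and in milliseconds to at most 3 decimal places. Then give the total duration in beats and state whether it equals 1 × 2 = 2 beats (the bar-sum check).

1) 0.0ms=0b +921.053ms=7/4b
2) 921.053ms=7/4b +131.579ms=1/4b
Σ=2b of 2 (114bpm 2/4) — PASS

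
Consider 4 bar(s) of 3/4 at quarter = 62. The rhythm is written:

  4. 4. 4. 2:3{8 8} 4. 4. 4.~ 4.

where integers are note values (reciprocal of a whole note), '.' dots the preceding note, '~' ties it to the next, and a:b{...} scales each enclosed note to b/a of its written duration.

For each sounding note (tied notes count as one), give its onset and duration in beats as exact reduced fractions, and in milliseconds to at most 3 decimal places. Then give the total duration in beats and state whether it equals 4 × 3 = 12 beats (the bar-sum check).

1) 0.0ms=0b +1451.613ms=3/2b
2) 1451.613ms=3/2b +1451.613ms=3/2b
3) 2903.226ms=3b +1451.613ms=3/2b
4) 4354.839ms=9/2b +725.806ms=3/4b
5) 5080.645ms=21/4b +725.806ms=3/4b
6) 5806.452ms=6b +1451.613ms=3/2b
7) 7258.065ms=15/2b +1451.613ms=3/2b
8) 8709.677ms=9b +2903.226ms=3b
Σ=12b of 12 (62bpm 3/4) — PASS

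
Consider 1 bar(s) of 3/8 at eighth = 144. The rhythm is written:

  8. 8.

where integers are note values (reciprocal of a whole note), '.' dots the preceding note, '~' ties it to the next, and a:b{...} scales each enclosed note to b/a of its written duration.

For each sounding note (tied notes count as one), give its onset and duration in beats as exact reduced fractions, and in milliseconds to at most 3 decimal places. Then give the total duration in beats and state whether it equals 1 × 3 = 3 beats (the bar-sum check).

1) 0.0ms=0b +625.0ms=3/2b
2) 625.0ms=3/2b +625.0ms=3/2b
Σ=3b of 3 (144bpm 3/8) — PASS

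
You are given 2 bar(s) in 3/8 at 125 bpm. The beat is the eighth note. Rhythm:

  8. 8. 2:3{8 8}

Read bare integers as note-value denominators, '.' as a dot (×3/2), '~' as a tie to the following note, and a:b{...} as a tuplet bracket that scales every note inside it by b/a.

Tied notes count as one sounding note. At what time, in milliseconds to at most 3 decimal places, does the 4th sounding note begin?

note 4 onset = 9/2b = 2160.0ms

1. 0.0ms @ 0 + 720.0ms (3/2)
2. 720.0ms @ 3/2 + 720.0ms (3/2)
3. 1440.0ms @ 3 + 720.0ms (3/2)
4. 2160.0ms @ 9/2 + 720.0ms (3/2)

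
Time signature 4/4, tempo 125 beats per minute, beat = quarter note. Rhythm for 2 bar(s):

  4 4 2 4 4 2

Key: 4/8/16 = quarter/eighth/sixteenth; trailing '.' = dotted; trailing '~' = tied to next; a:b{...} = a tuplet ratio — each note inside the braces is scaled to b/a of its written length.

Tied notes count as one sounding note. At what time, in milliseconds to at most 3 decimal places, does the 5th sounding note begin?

1. 0.0ms @ 0 + 480.0ms (1)
2. 480.0ms @ 1 + 480.0ms (1)
3. 960.0ms @ 2 + 960.0ms (2)
4. 1920.0ms @ 4 + 480.0ms (1)
5. 2400.0ms @ 5 + 480.0ms (1)
6. 2880.0ms @ 6 + 960.0ms (2)

note 5 onset = 5b = 2400.0ms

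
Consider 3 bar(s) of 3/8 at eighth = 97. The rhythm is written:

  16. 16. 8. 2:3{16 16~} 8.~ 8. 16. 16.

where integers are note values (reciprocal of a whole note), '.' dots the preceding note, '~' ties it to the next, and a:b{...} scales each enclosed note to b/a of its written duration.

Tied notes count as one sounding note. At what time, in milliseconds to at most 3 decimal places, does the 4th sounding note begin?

note 4 onset = 3b = 1855.67ms

1. 0.0ms @ 0 + 463.918ms (3/4)
2. 463.918ms @ 3/4 + 463.918ms (3/4)
3. 927.835ms @ 3/2 + 927.835ms (3/2)
4. 1855.67ms @ 3 + 463.918ms (3/4)
5. 2319.588ms @ 15/4 + 2319.588ms (15/4)
6. 4639.175ms @ 15/2 + 463.918ms (3/4)
7. 5103.093ms @ 33/4 + 463.918ms (3/4)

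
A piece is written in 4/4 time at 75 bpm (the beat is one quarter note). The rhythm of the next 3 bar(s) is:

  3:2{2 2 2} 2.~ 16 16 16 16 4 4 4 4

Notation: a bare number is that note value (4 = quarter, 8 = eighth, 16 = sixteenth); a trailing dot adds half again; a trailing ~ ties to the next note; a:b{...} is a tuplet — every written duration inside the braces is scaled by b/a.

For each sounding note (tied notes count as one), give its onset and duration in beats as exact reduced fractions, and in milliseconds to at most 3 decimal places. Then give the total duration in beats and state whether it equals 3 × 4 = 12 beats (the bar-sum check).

1) 0.0ms=0b +1066.667ms=4/3b
2) 1066.667ms=4/3b +1066.667ms=4/3b
3) 2133.333ms=8/3b +1066.667ms=4/3b
4) 3200.0ms=4b +2600.0ms=13/4b
5) 5800.0ms=29/4b +200.0ms=1/4b
6) 6000.0ms=15/2b +200.0ms=1/4b
7) 6200.0ms=31/4b +200.0ms=1/4b
8) 6400.0ms=8b +800.0ms=1b
9) 7200.0ms=9b +800.0ms=1b
10) 8000.0ms=10b +800.0ms=1b
11) 8800.0ms=11b +800.0ms=1b
Σ=12b of 12 (75bpm 4/4) — PASS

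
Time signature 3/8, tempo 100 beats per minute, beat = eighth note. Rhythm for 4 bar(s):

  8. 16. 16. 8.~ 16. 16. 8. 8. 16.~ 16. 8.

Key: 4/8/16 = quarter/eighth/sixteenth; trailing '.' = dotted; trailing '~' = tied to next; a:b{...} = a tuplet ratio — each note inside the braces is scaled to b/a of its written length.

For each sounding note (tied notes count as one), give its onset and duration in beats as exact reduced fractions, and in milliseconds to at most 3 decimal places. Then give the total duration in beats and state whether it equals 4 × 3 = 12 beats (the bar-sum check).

1) 0.0ms=0b +900.0ms=3/2b
2) 900.0ms=3/2b +450.0ms=3/4b
3) 1350.0ms=9/4b +450.0ms=3/4b
4) 1800.0ms=3b +1350.0ms=9/4b
5) 3150.0ms=21/4b +450.0ms=3/4b
6) 3600.0ms=6b +900.0ms=3/2b
7) 4500.0ms=15/2b +900.0ms=3/2b
8) 5400.0ms=9b +900.0ms=3/2b
9) 6300.0ms=21/2b +900.0ms=3/2b
Σ=12b of 12 (100bpm 3/8) — PASS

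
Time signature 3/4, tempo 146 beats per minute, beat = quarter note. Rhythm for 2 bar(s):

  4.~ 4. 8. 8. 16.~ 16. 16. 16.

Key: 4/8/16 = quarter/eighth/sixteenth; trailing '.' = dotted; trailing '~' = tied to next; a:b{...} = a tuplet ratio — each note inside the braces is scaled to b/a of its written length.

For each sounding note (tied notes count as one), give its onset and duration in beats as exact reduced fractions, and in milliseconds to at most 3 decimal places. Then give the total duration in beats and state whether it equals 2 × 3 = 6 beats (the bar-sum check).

1) 0.0ms=0b +1232.877ms=3b
2) 1232.877ms=3b +308.219ms=3/4b
3) 1541.096ms=15/4b +308.219ms=3/4b
4) 1849.315ms=9/2b +308.219ms=3/4b
5) 2157.534ms=21/4b +154.11ms=3/8b
6) 2311.644ms=45/8b +154.11ms=3/8b
Σ=6b of 6 (146bpm 3/4) — PASS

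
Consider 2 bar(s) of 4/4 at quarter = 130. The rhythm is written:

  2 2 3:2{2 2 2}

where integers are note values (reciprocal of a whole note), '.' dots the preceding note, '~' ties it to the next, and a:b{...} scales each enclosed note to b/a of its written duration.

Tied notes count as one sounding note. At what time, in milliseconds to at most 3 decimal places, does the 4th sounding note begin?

1. 0.0ms @ 0 + 923.077ms (2)
2. 923.077ms @ 2 + 923.077ms (2)
3. 1846.154ms @ 4 + 615.385ms (4/3)
4. 2461.538ms @ 16/3 + 615.385ms (4/3)
5. 3076.923ms @ 20/3 + 615.385ms (4/3)

note 4 onset = 16/3b = 2461.538ms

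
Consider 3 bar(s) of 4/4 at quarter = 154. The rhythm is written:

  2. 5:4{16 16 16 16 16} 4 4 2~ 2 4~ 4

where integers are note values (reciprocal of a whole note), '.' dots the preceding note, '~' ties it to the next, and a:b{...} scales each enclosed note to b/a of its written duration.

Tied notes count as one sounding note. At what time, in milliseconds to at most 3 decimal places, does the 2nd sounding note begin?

note 2 onset = 3b = 1168.831ms

1. 0.0ms @ 0 + 1168.831ms (3)
2. 1168.831ms @ 3 + 77.922ms (1/5)
3. 1246.753ms @ 16/5 + 77.922ms (1/5)
4. 1324.675ms @ 17/5 + 77.922ms (1/5)
5. 1402.597ms @ 18/5 + 77.922ms (1/5)
6. 1480.519ms @ 19/5 + 77.922ms (1/5)
7. 1558.442ms @ 4 + 389.61ms (1)
8. 1948.052ms @ 5 + 389.61ms (1)
9. 2337.662ms @ 6 + 1558.442ms (4)
10. 3896.104ms @ 10 + 779.221ms (2)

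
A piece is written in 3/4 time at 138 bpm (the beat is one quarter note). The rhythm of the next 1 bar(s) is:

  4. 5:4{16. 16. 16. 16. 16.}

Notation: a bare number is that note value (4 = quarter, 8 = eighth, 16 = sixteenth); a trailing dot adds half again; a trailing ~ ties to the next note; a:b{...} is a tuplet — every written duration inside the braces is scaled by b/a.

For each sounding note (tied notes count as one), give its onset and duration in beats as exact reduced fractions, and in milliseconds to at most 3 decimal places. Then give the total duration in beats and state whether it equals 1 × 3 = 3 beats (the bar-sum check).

1) 0.0ms=0b +652.174ms=3/2b
2) 652.174ms=3/2b +130.435ms=3/10b
3) 782.609ms=9/5b +130.435ms=3/10b
4) 913.043ms=21/10b +130.435ms=3/10b
5) 1043.478ms=12/5b +130.435ms=3/10b
6) 1173.913ms=27/10b +130.435ms=3/10b
Σ=3b of 3 (138bpm 3/4) — PASS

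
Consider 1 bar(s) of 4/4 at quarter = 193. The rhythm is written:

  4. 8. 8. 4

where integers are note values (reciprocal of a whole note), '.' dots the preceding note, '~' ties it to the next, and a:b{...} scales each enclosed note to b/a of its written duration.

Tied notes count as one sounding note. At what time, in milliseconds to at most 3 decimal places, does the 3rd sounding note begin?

note 3 onset = 9/4b = 699.482ms

1. 0.0ms @ 0 + 466.321ms (3/2)
2. 466.321ms @ 3/2 + 233.161ms (3/4)
3. 699.482ms @ 9/4 + 233.161ms (3/4)
4. 932.642ms @ 3 + 310.881ms (1)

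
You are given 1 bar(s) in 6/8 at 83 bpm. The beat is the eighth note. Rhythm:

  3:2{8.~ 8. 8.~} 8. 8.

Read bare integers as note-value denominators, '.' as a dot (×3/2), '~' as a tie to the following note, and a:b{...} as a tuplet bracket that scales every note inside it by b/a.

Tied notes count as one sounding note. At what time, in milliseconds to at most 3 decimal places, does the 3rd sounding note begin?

note 3 onset = 9/2b = 3253.012ms

1. 0.0ms @ 0 + 1445.783ms (2)
2. 1445.783ms @ 2 + 1807.229ms (5/2)
3. 3253.012ms @ 9/2 + 1084.337ms (3/2)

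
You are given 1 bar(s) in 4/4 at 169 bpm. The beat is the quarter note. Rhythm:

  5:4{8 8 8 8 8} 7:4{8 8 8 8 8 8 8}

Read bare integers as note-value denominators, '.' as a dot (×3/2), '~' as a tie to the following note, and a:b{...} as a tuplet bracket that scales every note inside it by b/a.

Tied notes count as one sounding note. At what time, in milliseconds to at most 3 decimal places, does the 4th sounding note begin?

1. 0.0ms @ 0 + 142.012ms (2/5)
2. 142.012ms @ 2/5 + 142.012ms (2/5)
3. 284.024ms @ 4/5 + 142.012ms (2/5)
4. 426.036ms @ 6/5 + 142.012ms (2/5)
5. 568.047ms @ 8/5 + 142.012ms (2/5)
6. 710.059ms @ 2 + 101.437ms (2/7)
7. 811.496ms @ 16/7 + 101.437ms (2/7)
8. 912.933ms @ 18/7 + 101.437ms (2/7)
9. 1014.37ms @ 20/7 + 101.437ms (2/7)
10. 1115.807ms @ 22/7 + 101.437ms (2/7)
11. 1217.244ms @ 24/7 + 101.437ms (2/7)
12. 1318.681ms @ 26/7 + 101.437ms (2/7)

note 4 onset = 6/5b = 426.036ms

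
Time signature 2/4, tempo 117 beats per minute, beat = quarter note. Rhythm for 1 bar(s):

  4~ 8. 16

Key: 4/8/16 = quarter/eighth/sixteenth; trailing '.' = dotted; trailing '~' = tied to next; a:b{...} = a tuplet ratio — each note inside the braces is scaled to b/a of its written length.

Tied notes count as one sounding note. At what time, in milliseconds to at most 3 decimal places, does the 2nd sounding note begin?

note 2 onset = 7/4b = 897.436ms

1. 0.0ms @ 0 + 897.436ms (7/4)
2. 897.436ms @ 7/4 + 128.205ms (1/4)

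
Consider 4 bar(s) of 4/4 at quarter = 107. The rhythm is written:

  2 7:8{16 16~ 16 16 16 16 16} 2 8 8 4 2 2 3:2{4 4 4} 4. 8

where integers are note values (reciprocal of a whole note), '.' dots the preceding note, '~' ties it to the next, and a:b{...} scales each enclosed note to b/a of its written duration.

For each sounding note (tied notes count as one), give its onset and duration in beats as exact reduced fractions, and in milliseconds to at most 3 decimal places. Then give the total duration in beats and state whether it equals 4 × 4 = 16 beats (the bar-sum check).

1) 0.0ms=0b +1121.495ms=2b
2) 1121.495ms=2b +160.214ms=2/7b
3) 1281.709ms=16/7b +320.427ms=4/7b
4) 1602.136ms=20/7b +160.214ms=2/7b
5) 1762.35ms=22/7b +160.214ms=2/7b
6) 1922.563ms=24/7b +160.214ms=2/7b
7) 2082.777ms=26/7b +160.214ms=2/7b
8) 2242.991ms=4b +1121.495ms=2b
9) 3364.486ms=6b +280.374ms=1/2b
10) 3644.86ms=13/2b +280.374ms=1/2b
11) 3925.234ms=7b +560.748ms=1b
12) 4485.981ms=8b +1121.495ms=2b
13) 5607.477ms=10b +1121.495ms=2b
14) 6728.972ms=12b +373.832ms=2/3b
15) 7102.804ms=38/3b +373.832ms=2/3b
16) 7476.636ms=40/3b +373.832ms=2/3b
17) 7850.467ms=14b +841.121ms=3/2b
18) 8691.589ms=31/2b +280.374ms=1/2b
Σ=16b of 16 (107bpm 4/4) — PASS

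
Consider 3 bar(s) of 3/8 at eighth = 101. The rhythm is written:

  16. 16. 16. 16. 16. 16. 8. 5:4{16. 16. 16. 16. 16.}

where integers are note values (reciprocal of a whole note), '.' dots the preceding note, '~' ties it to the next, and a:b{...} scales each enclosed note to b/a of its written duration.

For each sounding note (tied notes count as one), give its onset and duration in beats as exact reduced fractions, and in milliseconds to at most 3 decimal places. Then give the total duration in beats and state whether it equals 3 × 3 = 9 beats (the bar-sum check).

1) 0.0ms=0b +445.545ms=3/4b
2) 445.545ms=3/4b +445.545ms=3/4b
3) 891.089ms=3/2b +445.545ms=3/4b
4) 1336.634ms=9/4b +445.545ms=3/4b
5) 1782.178ms=3b +445.545ms=3/4b
6) 2227.723ms=15/4b +445.545ms=3/4b
7) 2673.267ms=9/2b +891.089ms=3/2b
8) 3564.356ms=6b +356.436ms=3/5b
9) 3920.792ms=33/5b +356.436ms=3/5b
10) 4277.228ms=36/5b +356.436ms=3/5b
11) 4633.663ms=39/5b +356.436ms=3/5b
12) 4990.099ms=42/5b +356.436ms=3/5b
Σ=9b of 9 (101bpm 3/8) — PASS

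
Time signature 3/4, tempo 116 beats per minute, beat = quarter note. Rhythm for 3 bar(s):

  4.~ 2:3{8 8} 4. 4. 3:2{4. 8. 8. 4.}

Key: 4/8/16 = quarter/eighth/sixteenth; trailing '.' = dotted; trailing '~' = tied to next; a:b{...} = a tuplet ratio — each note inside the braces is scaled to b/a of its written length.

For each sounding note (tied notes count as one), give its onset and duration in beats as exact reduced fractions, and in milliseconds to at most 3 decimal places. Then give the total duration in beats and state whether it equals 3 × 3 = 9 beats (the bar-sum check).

1) 0.0ms=0b +1163.793ms=9/4b
2) 1163.793ms=9/4b +387.931ms=3/4b
3) 1551.724ms=3b +775.862ms=3/2b
4) 2327.586ms=9/2b +775.862ms=3/2b
5) 3103.448ms=6b +517.241ms=1b
6) 3620.69ms=7b +258.621ms=1/2b
7) 3879.31ms=15/2b +258.621ms=1/2b
8) 4137.931ms=8b +517.241ms=1b
Σ=9b of 9 (116bpm 3/4) — PASS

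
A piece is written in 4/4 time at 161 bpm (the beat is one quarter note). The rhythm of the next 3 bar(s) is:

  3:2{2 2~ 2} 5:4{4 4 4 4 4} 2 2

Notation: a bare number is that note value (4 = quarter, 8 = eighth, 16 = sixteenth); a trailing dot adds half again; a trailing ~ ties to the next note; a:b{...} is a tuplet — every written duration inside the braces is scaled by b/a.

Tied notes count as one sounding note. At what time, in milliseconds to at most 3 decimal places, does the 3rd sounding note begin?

note 3 onset = 4b = 1490.683ms

1. 0.0ms @ 0 + 496.894ms (4/3)
2. 496.894ms @ 4/3 + 993.789ms (8/3)
3. 1490.683ms @ 4 + 298.137ms (4/5)
4. 1788.82ms @ 24/5 + 298.137ms (4/5)
5. 2086.957ms @ 28/5 + 298.137ms (4/5)
6. 2385.093ms @ 32/5 + 298.137ms (4/5)
7. 2683.23ms @ 36/5 + 298.137ms (4/5)
8. 2981.366ms @ 8 + 745.342ms (2)
9. 3726.708ms @ 10 + 745.342ms (2)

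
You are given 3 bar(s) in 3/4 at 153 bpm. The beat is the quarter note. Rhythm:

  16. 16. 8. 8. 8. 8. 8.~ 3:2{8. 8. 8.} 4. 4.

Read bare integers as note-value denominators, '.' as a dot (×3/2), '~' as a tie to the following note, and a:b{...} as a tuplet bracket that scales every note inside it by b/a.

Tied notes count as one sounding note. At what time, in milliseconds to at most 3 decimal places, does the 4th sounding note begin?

1. 0.0ms @ 0 + 147.059ms (3/8)
2. 147.059ms @ 3/8 + 147.059ms (3/8)
3. 294.118ms @ 3/4 + 294.118ms (3/4)
4. 588.235ms @ 3/2 + 294.118ms (3/4)
5. 882.353ms @ 9/4 + 294.118ms (3/4)
6. 1176.471ms @ 3 + 294.118ms (3/4)
7. 1470.588ms @ 15/4 + 490.196ms (5/4)
8. 1960.784ms @ 5 + 196.078ms (1/2)
9. 2156.863ms @ 11/2 + 196.078ms (1/2)
10. 2352.941ms @ 6 + 588.235ms (3/2)
11. 2941.176ms @ 15/2 + 588.235ms (3/2)

note 4 onset = 3/2b = 588.235ms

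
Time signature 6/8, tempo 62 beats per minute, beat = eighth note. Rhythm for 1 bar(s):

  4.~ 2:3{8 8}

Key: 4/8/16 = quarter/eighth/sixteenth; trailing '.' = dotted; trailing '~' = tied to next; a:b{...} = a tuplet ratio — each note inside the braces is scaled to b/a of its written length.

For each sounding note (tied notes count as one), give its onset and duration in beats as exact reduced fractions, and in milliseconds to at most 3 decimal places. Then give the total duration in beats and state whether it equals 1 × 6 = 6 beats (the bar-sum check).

1) 0.0ms=0b +4354.839ms=9/2b
2) 4354.839ms=9/2b +1451.613ms=3/2b
Σ=6b of 6 (62bpm 6/8) — PASS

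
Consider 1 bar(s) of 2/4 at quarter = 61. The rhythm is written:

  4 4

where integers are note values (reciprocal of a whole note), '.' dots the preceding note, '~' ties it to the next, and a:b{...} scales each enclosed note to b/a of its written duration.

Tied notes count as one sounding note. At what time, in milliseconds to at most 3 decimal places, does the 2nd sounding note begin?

note 2 onset = 1b = 983.607ms

1. 0.0ms @ 0 + 983.607ms (1)
2. 983.607ms @ 1 + 983.607ms (1)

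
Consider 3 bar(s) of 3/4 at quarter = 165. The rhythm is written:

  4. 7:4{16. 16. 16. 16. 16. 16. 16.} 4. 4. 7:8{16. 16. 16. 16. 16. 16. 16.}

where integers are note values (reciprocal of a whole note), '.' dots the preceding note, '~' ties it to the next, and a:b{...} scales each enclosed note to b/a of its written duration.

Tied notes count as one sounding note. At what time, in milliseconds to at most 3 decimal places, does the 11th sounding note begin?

note 11 onset = 6b = 2181.818ms

1. 0.0ms @ 0 + 545.455ms (3/2)
2. 545.455ms @ 3/2 + 77.922ms (3/14)
3. 623.377ms @ 12/7 + 77.922ms (3/14)
4. 701.299ms @ 27/14 + 77.922ms (3/14)
5. 779.221ms @ 15/7 + 77.922ms (3/14)
6. 857.143ms @ 33/14 + 77.922ms (3/14)
7. 935.065ms @ 18/7 + 77.922ms (3/14)
8. 1012.987ms @ 39/14 + 77.922ms (3/14)
9. 1090.909ms @ 3 + 545.455ms (3/2)
10. 1636.364ms @ 9/2 + 545.455ms (3/2)
11. 2181.818ms @ 6 + 155.844ms (3/7)
12. 2337.662ms @ 45/7 + 155.844ms (3/7)
13. 2493.506ms @ 48/7 + 155.844ms (3/7)
14. 2649.351ms @ 51/7 + 155.844ms (3/7)
15. 2805.195ms @ 54/7 + 155.844ms (3/7)
16. 2961.039ms @ 57/7 + 155.844ms (3/7)
17. 3116.883ms @ 60/7 + 155.844ms (3/7)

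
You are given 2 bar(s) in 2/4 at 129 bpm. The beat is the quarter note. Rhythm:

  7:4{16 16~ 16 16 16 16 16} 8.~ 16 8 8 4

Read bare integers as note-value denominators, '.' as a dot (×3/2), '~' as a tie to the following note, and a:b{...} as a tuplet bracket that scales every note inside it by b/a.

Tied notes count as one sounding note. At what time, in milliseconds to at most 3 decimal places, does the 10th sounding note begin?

1. 0.0ms @ 0 + 66.445ms (1/7)
2. 66.445ms @ 1/7 + 132.89ms (2/7)
3. 199.336ms @ 3/7 + 66.445ms (1/7)
4. 265.781ms @ 4/7 + 66.445ms (1/7)
5. 332.226ms @ 5/7 + 66.445ms (1/7)
6. 398.671ms @ 6/7 + 66.445ms (1/7)
7. 465.116ms @ 1 + 465.116ms (1)
8. 930.233ms @ 2 + 232.558ms (1/2)
9. 1162.791ms @ 5/2 + 232.558ms (1/2)
10. 1395.349ms @ 3 + 465.116ms (1)

note 10 onset = 3b = 1395.349ms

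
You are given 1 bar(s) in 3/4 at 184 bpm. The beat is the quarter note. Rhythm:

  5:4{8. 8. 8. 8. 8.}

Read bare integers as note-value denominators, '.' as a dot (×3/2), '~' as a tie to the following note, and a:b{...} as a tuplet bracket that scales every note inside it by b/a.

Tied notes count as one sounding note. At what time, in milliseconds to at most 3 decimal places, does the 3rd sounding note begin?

note 3 onset = 6/5b = 391.304ms

1. 0.0ms @ 0 + 195.652ms (3/5)
2. 195.652ms @ 3/5 + 195.652ms (3/5)
3. 391.304ms @ 6/5 + 195.652ms (3/5)
4. 586.957ms @ 9/5 + 195.652ms (3/5)
5. 782.609ms @ 12/5 + 195.652ms (3/5)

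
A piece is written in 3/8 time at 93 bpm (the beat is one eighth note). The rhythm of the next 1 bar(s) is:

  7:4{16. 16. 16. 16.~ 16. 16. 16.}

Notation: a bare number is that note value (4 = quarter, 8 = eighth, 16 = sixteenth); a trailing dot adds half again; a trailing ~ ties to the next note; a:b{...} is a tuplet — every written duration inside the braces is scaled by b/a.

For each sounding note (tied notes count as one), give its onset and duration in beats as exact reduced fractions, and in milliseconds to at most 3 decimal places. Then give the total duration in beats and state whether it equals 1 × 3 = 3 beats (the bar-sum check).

1) 0.0ms=0b +276.498ms=3/7b
2) 276.498ms=3/7b +276.498ms=3/7b
3) 552.995ms=6/7b +276.498ms=3/7b
4) 829.493ms=9/7b +552.995ms=6/7b
5) 1382.488ms=15/7b +276.498ms=3/7b
6) 1658.986ms=18/7b +276.498ms=3/7b
Σ=3b of 3 (93bpm 3/8) — PASS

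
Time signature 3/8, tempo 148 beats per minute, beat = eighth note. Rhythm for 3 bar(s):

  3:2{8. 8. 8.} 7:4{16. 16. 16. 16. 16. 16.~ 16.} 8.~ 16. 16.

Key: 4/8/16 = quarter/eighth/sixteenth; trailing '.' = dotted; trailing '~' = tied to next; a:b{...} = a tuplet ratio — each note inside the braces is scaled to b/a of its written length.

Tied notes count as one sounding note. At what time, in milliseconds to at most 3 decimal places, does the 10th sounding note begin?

1. 0.0ms @ 0 + 405.405ms (1)
2. 405.405ms @ 1 + 405.405ms (1)
3. 810.811ms @ 2 + 405.405ms (1)
4. 1216.216ms @ 3 + 173.745ms (3/7)
5. 1389.961ms @ 24/7 + 173.745ms (3/7)
6. 1563.707ms @ 27/7 + 173.745ms (3/7)
7. 1737.452ms @ 30/7 + 173.745ms (3/7)
8. 1911.197ms @ 33/7 + 173.745ms (3/7)
9. 2084.942ms @ 36/7 + 347.49ms (6/7)
10. 2432.432ms @ 6 + 912.162ms (9/4)
11. 3344.595ms @ 33/4 + 304.054ms (3/4)

note 10 onset = 6b = 2432.432ms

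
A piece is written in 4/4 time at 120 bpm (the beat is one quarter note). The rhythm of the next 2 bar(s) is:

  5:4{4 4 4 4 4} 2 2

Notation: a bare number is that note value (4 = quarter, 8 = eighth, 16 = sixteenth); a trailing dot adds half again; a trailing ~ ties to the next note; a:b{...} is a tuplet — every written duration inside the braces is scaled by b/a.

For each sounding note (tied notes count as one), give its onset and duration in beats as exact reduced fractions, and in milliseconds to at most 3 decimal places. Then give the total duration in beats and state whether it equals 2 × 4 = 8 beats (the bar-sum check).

1) 0.0ms=0b +400.0ms=4/5b
2) 400.0ms=4/5b +400.0ms=4/5b
3) 800.0ms=8/5b +400.0ms=4/5b
4) 1200.0ms=12/5b +400.0ms=4/5b
5) 1600.0ms=16/5b +400.0ms=4/5b
6) 2000.0ms=4b +1000.0ms=2b
7) 3000.0ms=6b +1000.0ms=2b
Σ=8b of 8 (120bpm 4/4) — PASS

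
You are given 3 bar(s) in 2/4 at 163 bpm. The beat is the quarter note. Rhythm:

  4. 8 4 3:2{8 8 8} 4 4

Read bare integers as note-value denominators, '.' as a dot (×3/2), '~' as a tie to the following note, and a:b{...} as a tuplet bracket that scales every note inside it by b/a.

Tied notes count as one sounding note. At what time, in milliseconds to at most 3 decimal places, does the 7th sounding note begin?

note 7 onset = 4b = 1472.393ms

1. 0.0ms @ 0 + 552.147ms (3/2)
2. 552.147ms @ 3/2 + 184.049ms (1/2)
3. 736.196ms @ 2 + 368.098ms (1)
4. 1104.294ms @ 3 + 122.699ms (1/3)
5. 1226.994ms @ 10/3 + 122.699ms (1/3)
6. 1349.693ms @ 11/3 + 122.699ms (1/3)
7. 1472.393ms @ 4 + 368.098ms (1)
8. 1840.491ms @ 5 + 368.098ms (1)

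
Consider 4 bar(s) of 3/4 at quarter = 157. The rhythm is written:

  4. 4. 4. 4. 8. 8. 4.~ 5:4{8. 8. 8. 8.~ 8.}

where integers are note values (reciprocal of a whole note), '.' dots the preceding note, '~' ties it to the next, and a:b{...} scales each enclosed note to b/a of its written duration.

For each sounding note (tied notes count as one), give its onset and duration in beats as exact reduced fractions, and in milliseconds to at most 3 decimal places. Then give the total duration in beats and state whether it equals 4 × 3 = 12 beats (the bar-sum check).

1) 0.0ms=0b +573.248ms=3/2b
2) 573.248ms=3/2b +573.248ms=3/2b
3) 1146.497ms=3b +573.248ms=3/2b
4) 1719.745ms=9/2b +573.248ms=3/2b
5) 2292.994ms=6b +286.624ms=3/4b
6) 2579.618ms=27/4b +286.624ms=3/4b
7) 2866.242ms=15/2b +802.548ms=21/10b
8) 3668.79ms=48/5b +229.299ms=3/5b
9) 3898.089ms=51/5b +229.299ms=3/5b
10) 4127.389ms=54/5b +458.599ms=6/5b
Σ=12b of 12 (157bpm 3/4) — PASS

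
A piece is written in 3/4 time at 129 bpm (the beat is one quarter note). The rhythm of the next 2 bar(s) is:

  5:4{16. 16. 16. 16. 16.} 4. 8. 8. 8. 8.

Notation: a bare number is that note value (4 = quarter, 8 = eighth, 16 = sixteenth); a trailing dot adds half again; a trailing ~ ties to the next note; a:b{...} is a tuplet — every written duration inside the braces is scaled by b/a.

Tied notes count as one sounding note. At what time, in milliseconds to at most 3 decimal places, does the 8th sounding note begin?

note 8 onset = 15/4b = 1744.186ms

1. 0.0ms @ 0 + 139.535ms (3/10)
2. 139.535ms @ 3/10 + 139.535ms (3/10)
3. 279.07ms @ 3/5 + 139.535ms (3/10)
4. 418.605ms @ 9/10 + 139.535ms (3/10)
5. 558.14ms @ 6/5 + 139.535ms (3/10)
6. 697.674ms @ 3/2 + 697.674ms (3/2)
7. 1395.349ms @ 3 + 348.837ms (3/4)
8. 1744.186ms @ 15/4 + 348.837ms (3/4)
9. 2093.023ms @ 9/2 + 348.837ms (3/4)
10. 2441.86ms @ 21/4 + 348.837ms (3/4)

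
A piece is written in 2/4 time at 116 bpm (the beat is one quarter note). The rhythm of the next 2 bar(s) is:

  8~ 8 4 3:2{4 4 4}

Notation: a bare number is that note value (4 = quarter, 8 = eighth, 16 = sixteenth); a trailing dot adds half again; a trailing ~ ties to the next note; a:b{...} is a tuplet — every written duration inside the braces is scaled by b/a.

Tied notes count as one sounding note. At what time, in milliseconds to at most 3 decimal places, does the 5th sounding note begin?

1. 0.0ms @ 0 + 517.241ms (1)
2. 517.241ms @ 1 + 517.241ms (1)
3. 1034.483ms @ 2 + 344.828ms (2/3)
4. 1379.31ms @ 8/3 + 344.828ms (2/3)
5. 1724.138ms @ 10/3 + 344.828ms (2/3)

note 5 onset = 10/3b = 1724.138ms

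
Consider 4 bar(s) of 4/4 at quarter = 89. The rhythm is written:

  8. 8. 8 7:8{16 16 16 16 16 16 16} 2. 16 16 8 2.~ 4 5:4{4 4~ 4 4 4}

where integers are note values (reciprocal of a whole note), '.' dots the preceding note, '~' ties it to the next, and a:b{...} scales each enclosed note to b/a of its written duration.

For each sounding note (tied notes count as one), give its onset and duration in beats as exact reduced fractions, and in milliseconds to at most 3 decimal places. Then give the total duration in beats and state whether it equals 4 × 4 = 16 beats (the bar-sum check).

1) 0.0ms=0b +505.618ms=3/4b
2) 505.618ms=3/4b +505.618ms=3/4b
3) 1011.236ms=3/2b +337.079ms=1/2b
4) 1348.315ms=2b +192.616ms=2/7b
5) 1540.931ms=16/7b +192.616ms=2/7b
6) 1733.547ms=18/7b +192.616ms=2/7b
7) 1926.164ms=20/7b +192.616ms=2/7b
8) 2118.78ms=22/7b +192.616ms=2/7b
9) 2311.396ms=24/7b +192.616ms=2/7b
10) 2504.013ms=26/7b +192.616ms=2/7b
11) 2696.629ms=4b +2022.472ms=3b
12) 4719.101ms=7b +168.539ms=1/4b
13) 4887.64ms=29/4b +168.539ms=1/4b
14) 5056.18ms=15/2b +337.079ms=1/2b
15) 5393.258ms=8b +2696.629ms=4b
16) 8089.888ms=12b +539.326ms=4/5b
17) 8629.213ms=64/5b +1078.652ms=8/5b
18) 9707.865ms=72/5b +539.326ms=4/5b
19) 10247.191ms=76/5b +539.326ms=4/5b
Σ=16b of 16 (89bpm 4/4) — PASS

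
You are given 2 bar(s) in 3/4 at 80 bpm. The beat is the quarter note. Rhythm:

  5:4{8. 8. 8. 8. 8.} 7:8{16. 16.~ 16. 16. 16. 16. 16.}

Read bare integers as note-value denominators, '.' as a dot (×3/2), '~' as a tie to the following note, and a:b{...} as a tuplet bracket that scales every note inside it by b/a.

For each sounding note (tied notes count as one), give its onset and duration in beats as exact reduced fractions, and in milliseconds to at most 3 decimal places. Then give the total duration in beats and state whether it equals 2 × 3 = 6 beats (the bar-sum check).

1) 0.0ms=0b +450.0ms=3/5b
2) 450.0ms=3/5b +450.0ms=3/5b
3) 900.0ms=6/5b +450.0ms=3/5b
4) 1350.0ms=9/5b +450.0ms=3/5b
5) 1800.0ms=12/5b +450.0ms=3/5b
6) 2250.0ms=3b +321.429ms=3/7b
7) 2571.429ms=24/7b +642.857ms=6/7b
8) 3214.286ms=30/7b +321.429ms=3/7b
9) 3535.714ms=33/7b +321.429ms=3/7b
10) 3857.143ms=36/7b +321.429ms=3/7b
11) 4178.571ms=39/7b +321.429ms=3/7b
Σ=6b of 6 (80bpm 3/4) — PASS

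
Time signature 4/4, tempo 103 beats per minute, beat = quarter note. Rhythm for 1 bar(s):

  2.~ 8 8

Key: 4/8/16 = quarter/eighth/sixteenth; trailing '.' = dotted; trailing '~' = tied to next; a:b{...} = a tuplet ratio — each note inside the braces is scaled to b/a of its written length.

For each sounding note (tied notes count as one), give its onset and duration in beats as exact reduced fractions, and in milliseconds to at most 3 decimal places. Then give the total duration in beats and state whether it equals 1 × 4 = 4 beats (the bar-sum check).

1) 0.0ms=0b +2038.835ms=7/2b
2) 2038.835ms=7/2b +291.262ms=1/2b
Σ=4b of 4 (103bpm 4/4) — PASS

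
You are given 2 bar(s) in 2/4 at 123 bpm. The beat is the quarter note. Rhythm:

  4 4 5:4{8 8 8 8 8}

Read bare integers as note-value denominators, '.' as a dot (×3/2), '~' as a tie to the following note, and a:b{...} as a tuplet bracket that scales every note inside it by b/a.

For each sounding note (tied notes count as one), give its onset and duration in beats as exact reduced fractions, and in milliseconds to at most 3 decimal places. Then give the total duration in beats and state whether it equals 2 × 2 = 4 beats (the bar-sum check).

1) 0.0ms=0b +487.805ms=1b
2) 487.805ms=1b +487.805ms=1b
3) 975.61ms=2b +195.122ms=2/5b
4) 1170.732ms=12/5b +195.122ms=2/5b
5) 1365.854ms=14/5b +195.122ms=2/5b
6) 1560.976ms=16/5b +195.122ms=2/5b
7) 1756.098ms=18/5b +195.122ms=2/5b
Σ=4b of 4 (123bpm 2/4) — PASS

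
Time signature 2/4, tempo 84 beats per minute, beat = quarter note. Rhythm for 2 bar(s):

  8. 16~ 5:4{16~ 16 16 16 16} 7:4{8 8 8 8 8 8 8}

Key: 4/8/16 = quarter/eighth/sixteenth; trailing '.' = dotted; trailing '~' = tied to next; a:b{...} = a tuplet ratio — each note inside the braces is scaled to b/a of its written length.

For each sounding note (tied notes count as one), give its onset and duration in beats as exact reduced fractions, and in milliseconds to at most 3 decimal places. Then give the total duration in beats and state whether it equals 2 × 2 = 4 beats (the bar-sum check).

1) 0.0ms=0b +535.714ms=3/4b
2) 535.714ms=3/4b +464.286ms=13/20b
3) 1000.0ms=7/5b +142.857ms=1/5b
4) 1142.857ms=8/5b +142.857ms=1/5b
5) 1285.714ms=9/5b +142.857ms=1/5b
6) 1428.571ms=2b +204.082ms=2/7b
7) 1632.653ms=16/7b +204.082ms=2/7b
8) 1836.735ms=18/7b +204.082ms=2/7b
9) 2040.816ms=20/7b +204.082ms=2/7b
10) 2244.898ms=22/7b +204.082ms=2/7b
11) 2448.98ms=24/7b +204.082ms=2/7b
12) 2653.061ms=26/7b +204.082ms=2/7b
Σ=4b of 4 (84bpm 2/4) — PASS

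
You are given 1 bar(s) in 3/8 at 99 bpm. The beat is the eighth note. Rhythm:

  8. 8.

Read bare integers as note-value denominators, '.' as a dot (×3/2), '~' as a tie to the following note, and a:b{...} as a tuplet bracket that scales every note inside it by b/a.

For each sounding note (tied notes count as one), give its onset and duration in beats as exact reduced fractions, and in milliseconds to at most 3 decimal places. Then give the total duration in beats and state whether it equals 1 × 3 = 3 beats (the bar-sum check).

1) 0.0ms=0b +909.091ms=3/2b
2) 909.091ms=3/2b +909.091ms=3/2b
Σ=3b of 3 (99bpm 3/8) — PASS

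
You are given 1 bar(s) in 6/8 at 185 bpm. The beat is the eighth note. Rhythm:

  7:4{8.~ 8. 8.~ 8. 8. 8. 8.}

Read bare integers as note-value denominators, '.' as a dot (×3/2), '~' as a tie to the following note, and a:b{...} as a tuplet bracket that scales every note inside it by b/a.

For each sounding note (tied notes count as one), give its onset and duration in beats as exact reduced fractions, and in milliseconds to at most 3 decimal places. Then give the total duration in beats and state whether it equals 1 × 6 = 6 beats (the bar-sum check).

1) 0.0ms=0b +555.985ms=12/7b
2) 555.985ms=12/7b +555.985ms=12/7b
3) 1111.969ms=24/7b +277.992ms=6/7b
4) 1389.961ms=30/7b +277.992ms=6/7b
5) 1667.954ms=36/7b +277.992ms=6/7b
Σ=6b of 6 (185bpm 6/8) — PASS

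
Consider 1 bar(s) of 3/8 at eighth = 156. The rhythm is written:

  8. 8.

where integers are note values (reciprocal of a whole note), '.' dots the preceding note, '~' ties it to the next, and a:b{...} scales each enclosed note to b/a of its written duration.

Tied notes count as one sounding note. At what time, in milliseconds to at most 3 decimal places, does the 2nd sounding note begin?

1. 0.0ms @ 0 + 576.923ms (3/2)
2. 576.923ms @ 3/2 + 576.923ms (3/2)

note 2 onset = 3/2b = 576.923ms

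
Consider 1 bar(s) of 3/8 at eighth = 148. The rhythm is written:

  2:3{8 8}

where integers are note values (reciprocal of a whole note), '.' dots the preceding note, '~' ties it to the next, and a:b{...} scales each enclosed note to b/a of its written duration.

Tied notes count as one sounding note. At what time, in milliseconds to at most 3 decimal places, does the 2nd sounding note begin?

note 2 onset = 3/2b = 608.108ms

1. 0.0ms @ 0 + 608.108ms (3/2)
2. 608.108ms @ 3/2 + 608.108ms (3/2)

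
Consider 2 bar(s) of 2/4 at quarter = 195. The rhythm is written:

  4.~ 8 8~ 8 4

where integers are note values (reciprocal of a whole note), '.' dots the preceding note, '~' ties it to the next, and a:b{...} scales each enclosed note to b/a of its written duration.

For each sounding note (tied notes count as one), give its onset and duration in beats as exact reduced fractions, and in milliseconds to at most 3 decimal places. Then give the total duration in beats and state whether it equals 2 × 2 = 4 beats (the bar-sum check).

1) 0.0ms=0b +615.385ms=2b
2) 615.385ms=2b +307.692ms=1b
3) 923.077ms=3b +307.692ms=1b
Σ=4b of 4 (195bpm 2/4) — PASS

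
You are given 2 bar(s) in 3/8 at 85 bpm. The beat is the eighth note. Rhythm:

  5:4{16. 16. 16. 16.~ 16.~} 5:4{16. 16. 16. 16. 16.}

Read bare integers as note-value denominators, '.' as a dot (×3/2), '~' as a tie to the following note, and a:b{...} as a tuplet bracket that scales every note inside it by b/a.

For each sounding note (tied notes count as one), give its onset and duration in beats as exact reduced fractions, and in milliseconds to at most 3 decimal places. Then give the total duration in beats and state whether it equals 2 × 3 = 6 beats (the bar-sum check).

1) 0.0ms=0b +423.529ms=3/5b
2) 423.529ms=3/5b +423.529ms=3/5b
3) 847.059ms=6/5b +423.529ms=3/5b
4) 1270.588ms=9/5b +1270.588ms=9/5b
5) 2541.176ms=18/5b +423.529ms=3/5b
6) 2964.706ms=21/5b +423.529ms=3/5b
7) 3388.235ms=24/5b +423.529ms=3/5b
8) 3811.765ms=27/5b +423.529ms=3/5b
Σ=6b of 6 (85bpm 3/8) — PASS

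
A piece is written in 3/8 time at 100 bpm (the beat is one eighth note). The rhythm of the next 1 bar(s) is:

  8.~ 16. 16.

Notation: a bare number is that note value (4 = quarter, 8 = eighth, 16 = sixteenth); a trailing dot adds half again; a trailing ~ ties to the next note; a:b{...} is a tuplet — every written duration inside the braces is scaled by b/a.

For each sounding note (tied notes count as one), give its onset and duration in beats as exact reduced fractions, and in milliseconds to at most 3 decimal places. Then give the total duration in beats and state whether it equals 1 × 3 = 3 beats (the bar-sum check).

1) 0.0ms=0b +1350.0ms=9/4b
2) 1350.0ms=9/4b +450.0ms=3/4b
Σ=3b of 3 (100bpm 3/8) — PASS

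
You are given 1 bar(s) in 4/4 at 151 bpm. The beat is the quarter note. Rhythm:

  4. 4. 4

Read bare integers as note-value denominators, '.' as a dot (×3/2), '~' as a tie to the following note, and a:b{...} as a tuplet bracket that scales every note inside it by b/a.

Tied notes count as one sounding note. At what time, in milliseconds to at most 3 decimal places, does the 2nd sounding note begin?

1. 0.0ms @ 0 + 596.026ms (3/2)
2. 596.026ms @ 3/2 + 596.026ms (3/2)
3. 1192.053ms @ 3 + 397.351ms (1)

note 2 onset = 3/2b = 596.026ms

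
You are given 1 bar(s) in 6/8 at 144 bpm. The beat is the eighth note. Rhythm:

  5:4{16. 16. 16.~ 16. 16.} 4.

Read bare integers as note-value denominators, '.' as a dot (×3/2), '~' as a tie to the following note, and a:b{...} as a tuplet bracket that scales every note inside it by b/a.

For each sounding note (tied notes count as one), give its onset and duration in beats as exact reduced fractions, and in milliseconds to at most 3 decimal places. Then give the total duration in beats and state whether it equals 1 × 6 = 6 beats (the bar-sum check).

1) 0.0ms=0b +250.0ms=3/5b
2) 250.0ms=3/5b +250.0ms=3/5b
3) 500.0ms=6/5b +500.0ms=6/5b
4) 1000.0ms=12/5b +250.0ms=3/5b
5) 1250.0ms=3b +1250.0ms=3b
Σ=6b of 6 (144bpm 6/8) — PASS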